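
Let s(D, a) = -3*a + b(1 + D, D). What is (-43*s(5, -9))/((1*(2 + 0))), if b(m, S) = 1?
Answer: -602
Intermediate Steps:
s(D, a) = 1 - 3*a (s(D, a) = -3*a + 1 = 1 - 3*a)
(-43*s(5, -9))/((1*(2 + 0))) = (-43*(1 - 3*(-9)))/((1*(2 + 0))) = (-43*(1 + 27))/((1*2)) = -43*28/2 = -1204*½ = -602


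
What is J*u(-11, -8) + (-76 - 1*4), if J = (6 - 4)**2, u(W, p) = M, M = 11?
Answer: -36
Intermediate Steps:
u(W, p) = 11
J = 4 (J = 2**2 = 4)
J*u(-11, -8) + (-76 - 1*4) = 4*11 + (-76 - 1*4) = 44 + (-76 - 4) = 44 - 80 = -36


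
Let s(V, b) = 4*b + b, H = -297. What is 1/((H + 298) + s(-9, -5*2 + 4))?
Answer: -1/29 ≈ -0.034483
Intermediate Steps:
s(V, b) = 5*b
1/((H + 298) + s(-9, -5*2 + 4)) = 1/((-297 + 298) + 5*(-5*2 + 4)) = 1/(1 + 5*(-10 + 4)) = 1/(1 + 5*(-6)) = 1/(1 - 30) = 1/(-29) = -1/29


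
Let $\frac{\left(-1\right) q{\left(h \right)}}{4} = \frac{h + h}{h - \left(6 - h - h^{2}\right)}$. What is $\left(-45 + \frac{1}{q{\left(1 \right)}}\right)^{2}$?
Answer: $\frac{127449}{64} \approx 1991.4$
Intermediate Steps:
$q{\left(h \right)} = - \frac{8 h}{-6 + h^{2} + 2 h}$ ($q{\left(h \right)} = - 4 \frac{h + h}{h - \left(6 - h - h^{2}\right)} = - 4 \frac{2 h}{h - \left(6 - h - h^{2}\right)} = - 4 \frac{2 h}{h + \left(-6 + h + h^{2}\right)} = - 4 \frac{2 h}{-6 + h^{2} + 2 h} = - \frac{8 h}{-6 + h^{2} + 2 h}$)
$\left(-45 + \frac{1}{q{\left(1 \right)}}\right)^{2} = \left(-45 + \frac{1}{\left(-8\right) 1 \frac{1}{-6 + 1^{2} + 2 \cdot 1}}\right)^{2} = \left(-45 + \frac{1}{\left(-8\right) 1 \frac{1}{-6 + 1 + 2}}\right)^{2} = \left(-45 + \frac{1}{\left(-8\right) 1 \frac{1}{-3}}\right)^{2} = \left(-45 + \frac{1}{\left(-8\right) 1 \left(- \frac{1}{3}\right)}\right)^{2} = \left(-45 + \frac{1}{\frac{8}{3}}\right)^{2} = \left(-45 + \frac{3}{8}\right)^{2} = \left(- \frac{357}{8}\right)^{2} = \frac{127449}{64}$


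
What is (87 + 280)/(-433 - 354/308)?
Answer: -56518/66859 ≈ -0.84533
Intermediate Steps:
(87 + 280)/(-433 - 354/308) = 367/(-433 - 354*1/308) = 367/(-433 - 177/154) = 367/(-66859/154) = 367*(-154/66859) = -56518/66859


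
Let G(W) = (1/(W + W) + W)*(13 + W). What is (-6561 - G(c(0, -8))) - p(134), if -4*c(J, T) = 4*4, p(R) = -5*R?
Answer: -46831/8 ≈ -5853.9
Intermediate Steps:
c(J, T) = -4
G(W) = (13 + W)*(W + 1/(2*W)) (G(W) = (1/(2*W) + W)*(13 + W) = (W + 1/(2*W))*(13 + W) = (13 + W)*(W + 1/(2*W)))
(-6561 - G(c(0, -8))) - p(134) = (-6561 - (1/2 + (-4)**2 + 13*(-4) + (13/2)/(-4))) - (-5)*134 = (-6561 - (1/2 + 16 - 52 + (13/2)*(-1/4))) - 1*(-670) = (-6561 - (1/2 + 16 - 52 - 13/8)) + 670 = (-6561 - 1*(-297/8)) + 670 = (-6561 + 297/8) + 670 = -52191/8 + 670 = -46831/8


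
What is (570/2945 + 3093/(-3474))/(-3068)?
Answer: 25013/110135064 ≈ 0.00022711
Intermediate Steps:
(570/2945 + 3093/(-3474))/(-3068) = (570*(1/2945) + 3093*(-1/3474))*(-1/3068) = (6/31 - 1031/1158)*(-1/3068) = -25013/35898*(-1/3068) = 25013/110135064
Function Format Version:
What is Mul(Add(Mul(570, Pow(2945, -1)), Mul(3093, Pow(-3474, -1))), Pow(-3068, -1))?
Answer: Rational(25013, 110135064) ≈ 0.00022711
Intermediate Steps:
Mul(Add(Mul(570, Pow(2945, -1)), Mul(3093, Pow(-3474, -1))), Pow(-3068, -1)) = Mul(Add(Mul(570, Rational(1, 2945)), Mul(3093, Rational(-1, 3474))), Rational(-1, 3068)) = Mul(Add(Rational(6, 31), Rational(-1031, 1158)), Rational(-1, 3068)) = Mul(Rational(-25013, 35898), Rational(-1, 3068)) = Rational(25013, 110135064)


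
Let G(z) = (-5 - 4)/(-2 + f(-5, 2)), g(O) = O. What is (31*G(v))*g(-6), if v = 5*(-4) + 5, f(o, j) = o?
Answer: -1674/7 ≈ -239.14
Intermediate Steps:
v = -15 (v = -20 + 5 = -15)
G(z) = 9/7 (G(z) = (-5 - 4)/(-2 - 5) = -9/(-7) = -9*(-1/7) = 9/7)
(31*G(v))*g(-6) = (31*(9/7))*(-6) = (279/7)*(-6) = -1674/7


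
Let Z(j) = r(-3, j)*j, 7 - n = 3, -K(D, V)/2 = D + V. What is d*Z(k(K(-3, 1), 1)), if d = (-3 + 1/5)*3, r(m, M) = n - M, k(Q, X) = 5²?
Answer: 4410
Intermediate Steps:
K(D, V) = -2*D - 2*V (K(D, V) = -2*(D + V) = -2*D - 2*V)
k(Q, X) = 25
n = 4 (n = 7 - 1*3 = 7 - 3 = 4)
r(m, M) = 4 - M
Z(j) = j*(4 - j) (Z(j) = (4 - j)*j = j*(4 - j))
d = -42/5 (d = (-3 + ⅕)*3 = -14/5*3 = -42/5 ≈ -8.4000)
d*Z(k(K(-3, 1), 1)) = -210*(4 - 1*25) = -210*(4 - 25) = -210*(-21) = -42/5*(-525) = 4410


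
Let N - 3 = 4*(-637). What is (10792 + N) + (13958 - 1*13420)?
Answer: 8785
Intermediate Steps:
N = -2545 (N = 3 + 4*(-637) = 3 - 2548 = -2545)
(10792 + N) + (13958 - 1*13420) = (10792 - 2545) + (13958 - 1*13420) = 8247 + (13958 - 13420) = 8247 + 538 = 8785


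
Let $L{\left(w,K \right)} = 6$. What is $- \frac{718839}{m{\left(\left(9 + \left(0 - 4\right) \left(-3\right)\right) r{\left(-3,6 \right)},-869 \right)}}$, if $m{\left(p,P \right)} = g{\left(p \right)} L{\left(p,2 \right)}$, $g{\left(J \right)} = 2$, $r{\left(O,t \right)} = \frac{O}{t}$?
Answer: $- \frac{239613}{4} \approx -59903.0$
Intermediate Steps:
$m{\left(p,P \right)} = 12$ ($m{\left(p,P \right)} = 2 \cdot 6 = 12$)
$- \frac{718839}{m{\left(\left(9 + \left(0 - 4\right) \left(-3\right)\right) r{\left(-3,6 \right)},-869 \right)}} = - \frac{718839}{12} = \left(-718839\right) \frac{1}{12} = - \frac{239613}{4}$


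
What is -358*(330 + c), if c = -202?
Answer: -45824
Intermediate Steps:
-358*(330 + c) = -358*(330 - 202) = -358*128 = -45824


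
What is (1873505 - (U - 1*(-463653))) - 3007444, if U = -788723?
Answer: -808869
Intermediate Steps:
(1873505 - (U - 1*(-463653))) - 3007444 = (1873505 - (-788723 - 1*(-463653))) - 3007444 = (1873505 - (-788723 + 463653)) - 3007444 = (1873505 - 1*(-325070)) - 3007444 = (1873505 + 325070) - 3007444 = 2198575 - 3007444 = -808869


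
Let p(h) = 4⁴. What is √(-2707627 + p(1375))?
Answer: 3*I*√300819 ≈ 1645.4*I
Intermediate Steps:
p(h) = 256
√(-2707627 + p(1375)) = √(-2707627 + 256) = √(-2707371) = 3*I*√300819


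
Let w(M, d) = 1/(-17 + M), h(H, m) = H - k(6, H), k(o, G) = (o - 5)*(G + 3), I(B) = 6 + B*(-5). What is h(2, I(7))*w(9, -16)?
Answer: 3/8 ≈ 0.37500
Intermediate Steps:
I(B) = 6 - 5*B
k(o, G) = (-5 + o)*(3 + G)
h(H, m) = -3 (h(H, m) = H - (-15 - 5*H + 3*6 + H*6) = H - (-15 - 5*H + 18 + 6*H) = H - (3 + H) = H + (-3 - H) = -3)
h(2, I(7))*w(9, -16) = -3/(-17 + 9) = -3/(-8) = -3*(-⅛) = 3/8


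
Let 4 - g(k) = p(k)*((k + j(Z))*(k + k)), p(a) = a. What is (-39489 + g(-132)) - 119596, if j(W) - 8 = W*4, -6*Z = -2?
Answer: 4115607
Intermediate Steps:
Z = 1/3 (Z = -1/6*(-2) = 1/3 ≈ 0.33333)
j(W) = 8 + 4*W (j(W) = 8 + W*4 = 8 + 4*W)
g(k) = 4 - 2*k**2*(28/3 + k) (g(k) = 4 - k*(k + (8 + 4*(1/3)))*(k + k) = 4 - k*(k + (8 + 4/3))*(2*k) = 4 - k*(k + 28/3)*(2*k) = 4 - k*(28/3 + k)*(2*k) = 4 - k*2*k*(28/3 + k) = 4 - 2*k**2*(28/3 + k))
(-39489 + g(-132)) - 119596 = (-39489 + (4 - 2*(-132)**3 - 56/3*(-132)**2)) - 119596 = (-39489 + (4 - 2*(-2299968) - 56/3*17424)) - 119596 = (-39489 + (4 + 4599936 - 325248)) - 119596 = (-39489 + 4274692) - 119596 = 4235203 - 119596 = 4115607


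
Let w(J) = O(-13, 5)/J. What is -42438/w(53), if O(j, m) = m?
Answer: -2249214/5 ≈ -4.4984e+5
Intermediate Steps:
w(J) = 5/J
-42438/w(53) = -42438/(5/53) = -42438/(5*(1/53)) = -42438/5/53 = -42438*53/5 = -2249214/5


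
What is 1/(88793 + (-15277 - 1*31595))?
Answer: 1/41921 ≈ 2.3854e-5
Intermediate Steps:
1/(88793 + (-15277 - 1*31595)) = 1/(88793 + (-15277 - 31595)) = 1/(88793 - 46872) = 1/41921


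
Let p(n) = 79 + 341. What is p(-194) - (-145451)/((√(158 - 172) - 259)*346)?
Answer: 1387510513/3316410 - 145451*I*√14/23214870 ≈ 418.38 - 0.023443*I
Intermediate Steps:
p(n) = 420
p(-194) - (-145451)/((√(158 - 172) - 259)*346) = 420 - (-145451)/((√(158 - 172) - 259)*346) = 420 - (-145451)/((√(-14) - 259)*346) = 420 - (-145451)/((I*√14 - 259)*346) = 420 - (-145451)/((-259 + I*√14)*346) = 420 - (-145451)/(-89614 + 346*I*√14) = 420 + 145451/(-89614 + 346*I*√14)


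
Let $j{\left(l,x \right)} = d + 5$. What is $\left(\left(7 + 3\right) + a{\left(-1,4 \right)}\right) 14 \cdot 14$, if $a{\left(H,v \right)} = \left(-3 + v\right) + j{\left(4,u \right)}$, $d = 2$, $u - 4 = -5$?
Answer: $3528$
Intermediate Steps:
$u = -1$ ($u = 4 - 5 = -1$)
$j{\left(l,x \right)} = 7$ ($j{\left(l,x \right)} = 2 + 5 = 7$)
$a{\left(H,v \right)} = 4 + v$ ($a{\left(H,v \right)} = \left(-3 + v\right) + 7 = 4 + v$)
$\left(\left(7 + 3\right) + a{\left(-1,4 \right)}\right) 14 \cdot 14 = \left(\left(7 + 3\right) + \left(4 + 4\right)\right) 14 \cdot 14 = \left(10 + 8\right) 14 \cdot 14 = 18 \cdot 14 \cdot 14 = 252 \cdot 14 = 3528$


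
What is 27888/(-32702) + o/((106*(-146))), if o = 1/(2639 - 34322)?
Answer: -82374785947/96594243276 ≈ -0.85279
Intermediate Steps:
o = -1/31683 (o = 1/(-31683) = -1/31683 ≈ -3.1563e-5)
27888/(-32702) + o/((106*(-146))) = 27888/(-32702) - 1/(31683*(106*(-146))) = 27888*(-1/32702) - 1/31683/(-15476) = -168/197 - 1/31683*(-1/15476) = -168/197 + 1/490326108 = -82374785947/96594243276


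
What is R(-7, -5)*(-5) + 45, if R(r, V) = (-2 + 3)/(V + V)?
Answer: 91/2 ≈ 45.500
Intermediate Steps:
R(r, V) = 1/(2*V)
R(-7, -5)*(-5) + 45 = ((½)/(-5))*(-5) + 45 = ((½)*(-⅕))*(-5) + 45 = -⅒*(-5) + 45 = ½ + 45 = 91/2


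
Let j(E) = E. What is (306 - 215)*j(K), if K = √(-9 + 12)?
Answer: 91*√3 ≈ 157.62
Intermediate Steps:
K = √3 ≈ 1.7320
(306 - 215)*j(K) = (306 - 215)*√3 = 91*√3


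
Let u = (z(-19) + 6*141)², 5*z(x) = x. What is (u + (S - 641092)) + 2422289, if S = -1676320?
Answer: 20354446/25 ≈ 8.1418e+5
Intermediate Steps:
z(x) = x/5
u = 17732521/25 (u = ((⅕)*(-19) + 6*141)² = (-19/5 + 846)² = (4211/5)² = 17732521/25 ≈ 7.0930e+5)
(u + (S - 641092)) + 2422289 = (17732521/25 + (-1676320 - 641092)) + 2422289 = (17732521/25 - 2317412) + 2422289 = -40202779/25 + 2422289 = 20354446/25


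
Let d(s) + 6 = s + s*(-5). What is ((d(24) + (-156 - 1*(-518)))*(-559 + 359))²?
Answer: 2704000000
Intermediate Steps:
d(s) = -6 - 4*s (d(s) = -6 + (s + s*(-5)) = -6 + (s - 5*s) = -6 - 4*s)
((d(24) + (-156 - 1*(-518)))*(-559 + 359))² = (((-6 - 4*24) + (-156 - 1*(-518)))*(-559 + 359))² = (((-6 - 96) + (-156 + 518))*(-200))² = ((-102 + 362)*(-200))² = (260*(-200))² = (-52000)² = 2704000000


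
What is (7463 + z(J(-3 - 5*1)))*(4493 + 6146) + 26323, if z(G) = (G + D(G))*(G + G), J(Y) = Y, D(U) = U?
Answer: 82148764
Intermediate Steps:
z(G) = 4*G² (z(G) = (G + G)*(G + G) = (2*G)*(2*G) = 4*G²)
(7463 + z(J(-3 - 5*1)))*(4493 + 6146) + 26323 = (7463 + 4*(-3 - 5*1)²)*(4493 + 6146) + 26323 = (7463 + 4*(-3 - 5)²)*10639 + 26323 = (7463 + 4*(-8)²)*10639 + 26323 = (7463 + 4*64)*10639 + 26323 = (7463 + 256)*10639 + 26323 = 7719*10639 + 26323 = 82122441 + 26323 = 82148764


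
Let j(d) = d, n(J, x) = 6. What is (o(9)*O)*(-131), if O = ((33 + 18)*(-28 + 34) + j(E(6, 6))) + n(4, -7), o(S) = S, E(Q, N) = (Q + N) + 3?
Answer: -385533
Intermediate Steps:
E(Q, N) = 3 + N + Q (E(Q, N) = (N + Q) + 3 = 3 + N + Q)
O = 327 (O = ((33 + 18)*(-28 + 34) + (3 + 6 + 6)) + 6 = (51*6 + 15) + 6 = (306 + 15) + 6 = 321 + 6 = 327)
(o(9)*O)*(-131) = (9*327)*(-131) = 2943*(-131) = -385533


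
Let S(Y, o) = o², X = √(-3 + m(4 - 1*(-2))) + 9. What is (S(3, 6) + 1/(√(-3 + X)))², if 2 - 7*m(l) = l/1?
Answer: (36 + (6 + 5*I*√7/7)^(-½))² ≈ 1324.5 - 4.411*I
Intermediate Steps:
m(l) = 2/7 - l/7 (m(l) = 2/7 - l/(7*1) = 2/7 - l/7)
X = 9 + 5*I*√7/7 (X = √(-3 + (2/7 - (4 - 1*(-2))/7)) + 9 = √(-3 + (2/7 - (4 + 2)/7)) + 9 = √(-3 + (2/7 - ⅐*6)) + 9 = √(-3 + (2/7 - 6/7)) + 9 = √(-3 - 4/7) + 9 = √(-25/7) + 9 = 5*I*√7/7 + 9 = 9 + 5*I*√7/7 ≈ 9.0 + 1.8898*I)
(S(3, 6) + 1/(√(-3 + X)))² = (6² + 1/(√(-3 + (9 + 5*I*√7/7))))² = (36 + 1/(√(6 + 5*I*√7/7)))² = (36 + (6 + 5*I*√7/7)^(-½))²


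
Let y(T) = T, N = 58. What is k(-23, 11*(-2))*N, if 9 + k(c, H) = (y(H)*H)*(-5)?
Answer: -140882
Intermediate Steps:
k(c, H) = -9 - 5*H² (k(c, H) = -9 + (H*H)*(-5) = -9 + H²*(-5) = -9 - 5*H²)
k(-23, 11*(-2))*N = (-9 - 5*(11*(-2))²)*58 = (-9 - 5*(-22)²)*58 = (-9 - 5*484)*58 = (-9 - 2420)*58 = -2429*58 = -140882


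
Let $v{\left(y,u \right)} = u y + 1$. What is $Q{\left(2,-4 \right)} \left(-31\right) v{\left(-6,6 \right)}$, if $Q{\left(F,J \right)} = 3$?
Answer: $3255$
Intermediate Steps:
$v{\left(y,u \right)} = 1 + u y$
$Q{\left(2,-4 \right)} \left(-31\right) v{\left(-6,6 \right)} = 3 \left(-31\right) \left(1 + 6 \left(-6\right)\right) = - 93 \left(1 - 36\right) = \left(-93\right) \left(-35\right) = 3255$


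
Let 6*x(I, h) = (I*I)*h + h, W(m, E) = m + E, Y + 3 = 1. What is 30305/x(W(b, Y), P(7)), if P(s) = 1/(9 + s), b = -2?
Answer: 2909280/17 ≈ 1.7113e+5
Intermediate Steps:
Y = -2 (Y = -3 + 1 = -2)
W(m, E) = E + m
x(I, h) = h/6 + h*I**2/6 (x(I, h) = ((I*I)*h + h)/6 = (I**2*h + h)/6 = (h*I**2 + h)/6 = (h + h*I**2)/6 = h/6 + h*I**2/6)
30305/x(W(b, Y), P(7)) = 30305/(((1 + (-2 - 2)**2)/(6*(9 + 7)))) = 30305/(((1/6)*(1 + (-4)**2)/16)) = 30305/(((1/6)*(1/16)*(1 + 16))) = 30305/(((1/6)*(1/16)*17)) = 30305/(17/96) = 30305*(96/17) = 2909280/17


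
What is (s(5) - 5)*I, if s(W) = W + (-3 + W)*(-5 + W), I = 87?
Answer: 0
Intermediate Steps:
s(W) = W + (-5 + W)*(-3 + W)
(s(5) - 5)*I = ((15 + 5² - 7*5) - 5)*87 = ((15 + 25 - 35) - 5)*87 = (5 - 5)*87 = 0*87 = 0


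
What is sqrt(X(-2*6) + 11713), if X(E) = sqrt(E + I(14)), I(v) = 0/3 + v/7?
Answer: sqrt(11713 + I*sqrt(10)) ≈ 108.23 + 0.015*I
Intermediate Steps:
I(v) = v/7 (I(v) = 0*(1/3) + v*(1/7) = 0 + v/7 = v/7)
X(E) = sqrt(2 + E) (X(E) = sqrt(E + (1/7)*14) = sqrt(E + 2) = sqrt(2 + E))
sqrt(X(-2*6) + 11713) = sqrt(sqrt(2 - 2*6) + 11713) = sqrt(sqrt(2 - 12) + 11713) = sqrt(sqrt(-10) + 11713) = sqrt(I*sqrt(10) + 11713) = sqrt(11713 + I*sqrt(10))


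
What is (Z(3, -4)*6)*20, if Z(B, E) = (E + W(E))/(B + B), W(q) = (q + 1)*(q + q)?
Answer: 400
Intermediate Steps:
W(q) = 2*q*(1 + q) (W(q) = (1 + q)*(2*q) = 2*q*(1 + q))
Z(B, E) = (E + 2*E*(1 + E))/(2*B) (Z(B, E) = (E + 2*E*(1 + E))/(B + B) = (E + 2*E*(1 + E))/((2*B)) = (E + 2*E*(1 + E))*(1/(2*B)) = (E + 2*E*(1 + E))/(2*B))
(Z(3, -4)*6)*20 = (((½)*(-4)*(3 + 2*(-4))/3)*6)*20 = (((½)*(-4)*(⅓)*(3 - 8))*6)*20 = (((½)*(-4)*(⅓)*(-5))*6)*20 = ((10/3)*6)*20 = 20*20 = 400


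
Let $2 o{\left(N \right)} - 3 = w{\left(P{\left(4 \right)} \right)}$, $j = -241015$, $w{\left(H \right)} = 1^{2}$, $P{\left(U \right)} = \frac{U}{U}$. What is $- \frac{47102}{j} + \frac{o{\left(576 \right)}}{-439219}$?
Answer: $\frac{20687611308}{105858367285} \approx 0.19543$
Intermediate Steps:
$P{\left(U \right)} = 1$
$w{\left(H \right)} = 1$
$o{\left(N \right)} = 2$ ($o{\left(N \right)} = \frac{3}{2} + \frac{1}{2} \cdot 1 = \frac{3}{2} + \frac{1}{2} = 2$)
$- \frac{47102}{j} + \frac{o{\left(576 \right)}}{-439219} = - \frac{47102}{-241015} + \frac{2}{-439219} = \left(-47102\right) \left(- \frac{1}{241015}\right) + 2 \left(- \frac{1}{439219}\right) = \frac{47102}{241015} - \frac{2}{439219} = \frac{20687611308}{105858367285}$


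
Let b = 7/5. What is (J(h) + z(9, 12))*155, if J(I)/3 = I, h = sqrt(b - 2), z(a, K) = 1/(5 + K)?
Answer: 155/17 + 93*I*sqrt(15) ≈ 9.1176 + 360.19*I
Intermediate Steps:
b = 7/5 (b = 7*(1/5) = 7/5 ≈ 1.4000)
h = I*sqrt(15)/5 (h = sqrt(7/5 - 2) = sqrt(-3/5) = I*sqrt(15)/5 ≈ 0.7746*I)
J(I) = 3*I
(J(h) + z(9, 12))*155 = (3*(I*sqrt(15)/5) + 1/(5 + 12))*155 = (3*I*sqrt(15)/5 + 1/17)*155 = (1/17 + 3*I*sqrt(15)/5)*155 = 155/17 + 93*I*sqrt(15)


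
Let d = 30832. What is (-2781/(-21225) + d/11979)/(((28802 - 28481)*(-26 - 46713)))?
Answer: -229240933/1271544189837075 ≈ -1.8029e-7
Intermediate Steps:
(-2781/(-21225) + d/11979)/(((28802 - 28481)*(-26 - 46713))) = (-2781/(-21225) + 30832/11979)/(((28802 - 28481)*(-26 - 46713))) = (-2781*(-1/21225) + 30832*(1/11979))/((321*(-46739))) = (927/7075 + 30832/11979)/(-15003219) = (229240933/84751425)*(-1/15003219) = -229240933/1271544189837075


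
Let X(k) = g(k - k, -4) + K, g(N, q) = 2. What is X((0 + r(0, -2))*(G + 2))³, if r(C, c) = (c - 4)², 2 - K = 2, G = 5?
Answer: 8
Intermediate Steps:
K = 0 (K = 2 - 1*2 = 2 - 2 = 0)
r(C, c) = (-4 + c)²
X(k) = 2 (X(k) = 2 + 0 = 2)
X((0 + r(0, -2))*(G + 2))³ = 2³ = 8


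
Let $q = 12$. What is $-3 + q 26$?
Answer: $309$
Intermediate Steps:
$-3 + q 26 = -3 + 12 \cdot 26 = -3 + 312 = 309$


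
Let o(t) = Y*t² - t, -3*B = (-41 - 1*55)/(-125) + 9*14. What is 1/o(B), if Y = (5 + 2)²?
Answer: 15625/1367736926 ≈ 1.1424e-5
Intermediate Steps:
Y = 49 (Y = 7² = 49)
B = -5282/125 (B = -((-41 - 1*55)/(-125) + 9*14)/3 = -((-41 - 55)*(-1/125) + 126)/3 = -(-96*(-1/125) + 126)/3 = -(96/125 + 126)/3 = -⅓*15846/125 = -5282/125 ≈ -42.256)
o(t) = -t + 49*t² (o(t) = 49*t² - t = -t + 49*t²)
1/o(B) = 1/(-5282*(-1 + 49*(-5282/125))/125) = 1/(-5282*(-1 - 258818/125)/125) = 1/(-5282/125*(-258943/125)) = 1/(1367736926/15625) = 15625/1367736926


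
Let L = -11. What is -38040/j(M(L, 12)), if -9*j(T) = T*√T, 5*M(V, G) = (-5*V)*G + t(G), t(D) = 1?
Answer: 1711800*√3305/436921 ≈ 225.23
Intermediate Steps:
M(V, G) = ⅕ - G*V (M(V, G) = ((-5*V)*G + 1)/5 = (-5*G*V + 1)/5 = (1 - 5*G*V)/5 = ⅕ - G*V)
j(T) = -T^(3/2)/9 (j(T) = -T*√T/9 = -T^(3/2)/9)
-38040/j(M(L, 12)) = -38040*(-9/(⅕ - 1*12*(-11))^(3/2)) = -38040*(-9/(⅕ + 132)^(3/2)) = -38040*(-45*√3305/436921) = -(-1711800)*√3305/436921 = 1711800*√3305/436921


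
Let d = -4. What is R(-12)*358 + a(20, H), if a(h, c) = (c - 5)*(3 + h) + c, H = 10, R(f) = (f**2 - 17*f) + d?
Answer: 123277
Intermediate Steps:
R(f) = -4 + f**2 - 17*f (R(f) = (f**2 - 17*f) - 4 = -4 + f**2 - 17*f)
a(h, c) = c + (-5 + c)*(3 + h) (a(h, c) = (-5 + c)*(3 + h) + c = c + (-5 + c)*(3 + h))
R(-12)*358 + a(20, H) = (-4 + (-12)**2 - 17*(-12))*358 + (-15 - 5*20 + 4*10 + 10*20) = (-4 + 144 + 204)*358 + (-15 - 100 + 40 + 200) = 344*358 + 125 = 123152 + 125 = 123277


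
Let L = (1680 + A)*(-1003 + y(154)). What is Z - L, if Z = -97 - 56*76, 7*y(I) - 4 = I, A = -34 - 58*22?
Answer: 2508839/7 ≈ 3.5841e+5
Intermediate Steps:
A = -1310 (A = -34 - 1276 = -1310)
y(I) = 4/7 + I/7
Z = -4353 (Z = -97 - 4256 = -4353)
L = -2539310/7 (L = (1680 - 1310)*(-1003 + (4/7 + (⅐)*154)) = 370*(-1003 + (4/7 + 22)) = 370*(-1003 + 158/7) = 370*(-6863/7) = -2539310/7 ≈ -3.6276e+5)
Z - L = -4353 - 1*(-2539310/7) = -4353 + 2539310/7 = 2508839/7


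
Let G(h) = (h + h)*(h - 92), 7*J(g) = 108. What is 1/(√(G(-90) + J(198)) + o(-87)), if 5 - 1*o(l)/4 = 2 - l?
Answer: -196/46737 - √44611/93474 ≈ -0.0064533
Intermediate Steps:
J(g) = 108/7 (J(g) = (⅐)*108 = 108/7)
G(h) = 2*h*(-92 + h) (G(h) = (2*h)*(-92 + h) = 2*h*(-92 + h))
o(l) = 12 + 4*l (o(l) = 20 - 4*(2 - l) = 20 + (-8 + 4*l) = 12 + 4*l)
1/(√(G(-90) + J(198)) + o(-87)) = 1/(√(2*(-90)*(-92 - 90) + 108/7) + (12 + 4*(-87))) = 1/(√(2*(-90)*(-182) + 108/7) + (12 - 348)) = 1/(√(32760 + 108/7) - 336) = 1/(√(229428/7) - 336) = 1/(6*√44611/7 - 336) = 1/(-336 + 6*√44611/7)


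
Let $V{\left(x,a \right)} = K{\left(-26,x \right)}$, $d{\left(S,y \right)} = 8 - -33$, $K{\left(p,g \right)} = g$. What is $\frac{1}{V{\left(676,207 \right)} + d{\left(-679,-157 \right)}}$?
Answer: $\frac{1}{717} \approx 0.0013947$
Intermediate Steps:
$d{\left(S,y \right)} = 41$ ($d{\left(S,y \right)} = 8 + 33 = 41$)
$V{\left(x,a \right)} = x$
$\frac{1}{V{\left(676,207 \right)} + d{\left(-679,-157 \right)}} = \frac{1}{676 + 41} = \frac{1}{717}$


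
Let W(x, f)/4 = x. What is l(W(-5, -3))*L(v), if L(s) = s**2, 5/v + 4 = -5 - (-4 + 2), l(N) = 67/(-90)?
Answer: -335/882 ≈ -0.37982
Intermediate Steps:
W(x, f) = 4*x
l(N) = -67/90 (l(N) = 67*(-1/90) = -67/90)
v = -5/7 (v = 5/(-4 + (-5 - (-4 + 2))) = 5/(-4 + (-5 - 1*(-2))) = 5/(-4 + (-5 + 2)) = 5/(-4 - 3) = 5/(-7) = 5*(-1/7) = -5/7 ≈ -0.71429)
l(W(-5, -3))*L(v) = -67*(-5/7)**2/90 = -67/90*25/49 = -335/882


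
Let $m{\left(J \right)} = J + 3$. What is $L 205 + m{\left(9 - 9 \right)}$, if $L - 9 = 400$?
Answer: $83848$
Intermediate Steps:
$m{\left(J \right)} = 3 + J$
$L = 409$ ($L = 9 + 400 = 409$)
$L 205 + m{\left(9 - 9 \right)} = 409 \cdot 205 + \left(3 + \left(9 - 9\right)\right) = 83845 + \left(3 + 0\right) = 83845 + 3 = 83848$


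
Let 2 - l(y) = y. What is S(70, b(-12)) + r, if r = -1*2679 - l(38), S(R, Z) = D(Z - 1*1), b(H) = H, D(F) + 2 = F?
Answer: -2658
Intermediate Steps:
l(y) = 2 - y
D(F) = -2 + F
S(R, Z) = -3 + Z (S(R, Z) = -2 + (Z - 1*1) = -2 + (Z - 1) = -2 + (-1 + Z) = -3 + Z)
r = -2643 (r = -1*2679 - (2 - 1*38) = -2679 - (2 - 38) = -2679 - 1*(-36) = -2679 + 36 = -2643)
S(70, b(-12)) + r = (-3 - 12) - 2643 = -15 - 2643 = -2658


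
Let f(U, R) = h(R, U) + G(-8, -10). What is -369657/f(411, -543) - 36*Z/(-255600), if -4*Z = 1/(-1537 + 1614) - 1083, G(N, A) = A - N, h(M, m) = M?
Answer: 16168227503/23836120 ≈ 678.31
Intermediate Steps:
f(U, R) = -2 + R (f(U, R) = R + (-10 - 1*(-8)) = R + (-10 + 8) = R - 2 = -2 + R)
Z = 41695/154 (Z = -(1/(-1537 + 1614) - 1083)/4 = -(1/77 - 1083)/4 = -1/4*(-83390/77) = 41695/154 ≈ 270.75)
-369657/f(411, -543) - 36*Z/(-255600) = -369657/(-2 - 543) - 36*41695/154/(-255600) = -369657/(-545) - 750510/77*(-1/255600) = -369657*(-1/545) + 8339/218680 = 369657/545 + 8339/218680 = 16168227503/23836120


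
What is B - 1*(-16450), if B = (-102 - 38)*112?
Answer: 770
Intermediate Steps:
B = -15680 (B = -140*112 = -15680)
B - 1*(-16450) = -15680 - 1*(-16450) = -15680 + 16450 = 770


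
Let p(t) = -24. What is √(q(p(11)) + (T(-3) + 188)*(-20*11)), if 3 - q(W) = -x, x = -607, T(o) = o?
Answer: 2*I*√10326 ≈ 203.23*I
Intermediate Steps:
q(W) = -604 (q(W) = 3 - (-1)*(-607) = 3 - 1*607 = 3 - 607 = -604)
√(q(p(11)) + (T(-3) + 188)*(-20*11)) = √(-604 + (-3 + 188)*(-20*11)) = √(-604 + 185*(-220)) = √(-604 - 40700) = √(-41304) = 2*I*√10326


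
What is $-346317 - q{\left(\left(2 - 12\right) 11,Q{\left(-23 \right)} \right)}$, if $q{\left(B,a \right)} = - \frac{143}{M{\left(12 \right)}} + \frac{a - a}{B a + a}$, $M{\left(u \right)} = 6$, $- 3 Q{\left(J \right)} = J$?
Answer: $- \frac{2077759}{6} \approx -3.4629 \cdot 10^{5}$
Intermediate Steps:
$Q{\left(J \right)} = - \frac{J}{3}$
$q{\left(B,a \right)} = - \frac{143}{6}$ ($q{\left(B,a \right)} = - \frac{143}{6} + \frac{a - a}{B a + a} = \left(-143\right) \frac{1}{6} + \frac{0}{a + B a} = - \frac{143}{6} + 0 = - \frac{143}{6}$)
$-346317 - q{\left(\left(2 - 12\right) 11,Q{\left(-23 \right)} \right)} = -346317 - - \frac{143}{6} = -346317 + \frac{143}{6} = - \frac{2077759}{6}$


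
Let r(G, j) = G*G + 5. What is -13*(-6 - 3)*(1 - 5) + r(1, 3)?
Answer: -462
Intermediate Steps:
r(G, j) = 5 + G**2 (r(G, j) = G**2 + 5 = 5 + G**2)
-13*(-6 - 3)*(1 - 5) + r(1, 3) = -13*(-6 - 3)*(1 - 5) + (5 + 1**2) = -(-117)*(-4) + (5 + 1) = -13*36 + 6 = -468 + 6 = -462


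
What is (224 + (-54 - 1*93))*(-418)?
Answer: -32186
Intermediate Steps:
(224 + (-54 - 1*93))*(-418) = (224 + (-54 - 93))*(-418) = (224 - 147)*(-418) = 77*(-418) = -32186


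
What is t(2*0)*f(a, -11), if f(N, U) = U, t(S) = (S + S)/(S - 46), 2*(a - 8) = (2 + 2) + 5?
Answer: 0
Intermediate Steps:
a = 25/2 (a = 8 + ((2 + 2) + 5)/2 = 8 + (4 + 5)/2 = 8 + (½)*9 = 8 + 9/2 = 25/2 ≈ 12.500)
t(S) = 2*S/(-46 + S) (t(S) = (2*S)/(-46 + S) = 2*S/(-46 + S))
t(2*0)*f(a, -11) = (2*(2*0)/(-46 + 2*0))*(-11) = (2*0/(-46 + 0))*(-11) = (2*0/(-46))*(-11) = (2*0*(-1/46))*(-11) = 0*(-11) = 0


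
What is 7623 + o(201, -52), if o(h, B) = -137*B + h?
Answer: 14948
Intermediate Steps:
o(h, B) = h - 137*B
7623 + o(201, -52) = 7623 + (201 - 137*(-52)) = 7623 + (201 + 7124) = 7623 + 7325 = 14948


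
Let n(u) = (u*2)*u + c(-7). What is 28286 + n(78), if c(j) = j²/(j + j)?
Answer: 80901/2 ≈ 40451.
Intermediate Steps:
c(j) = j/2 (c(j) = j²/((2*j)) = (1/(2*j))*j² = j/2)
n(u) = -7/2 + 2*u² (n(u) = (u*2)*u + (½)*(-7) = (2*u)*u - 7/2 = 2*u² - 7/2 = -7/2 + 2*u²)
28286 + n(78) = 28286 + (-7/2 + 2*78²) = 28286 + (-7/2 + 2*6084) = 28286 + (-7/2 + 12168) = 28286 + 24329/2 = 80901/2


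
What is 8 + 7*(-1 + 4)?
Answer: 29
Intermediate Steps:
8 + 7*(-1 + 4) = 8 + 7*3 = 8 + 21 = 29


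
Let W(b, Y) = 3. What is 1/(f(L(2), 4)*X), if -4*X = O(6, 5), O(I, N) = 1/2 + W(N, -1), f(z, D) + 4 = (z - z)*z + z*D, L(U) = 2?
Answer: -2/7 ≈ -0.28571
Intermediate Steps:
f(z, D) = -4 + D*z (f(z, D) = -4 + ((z - z)*z + z*D) = -4 + (0*z + D*z) = -4 + (0 + D*z) = -4 + D*z)
O(I, N) = 7/2 (O(I, N) = 1/2 + 3 = ½ + 3 = 7/2)
X = -7/8 (X = -¼*7/2 = -7/8 ≈ -0.87500)
1/(f(L(2), 4)*X) = 1/((-4 + 4*2)*(-7/8)) = 1/((-4 + 8)*(-7/8)) = 1/(4*(-7/8)) = 1/(-7/2) = -2/7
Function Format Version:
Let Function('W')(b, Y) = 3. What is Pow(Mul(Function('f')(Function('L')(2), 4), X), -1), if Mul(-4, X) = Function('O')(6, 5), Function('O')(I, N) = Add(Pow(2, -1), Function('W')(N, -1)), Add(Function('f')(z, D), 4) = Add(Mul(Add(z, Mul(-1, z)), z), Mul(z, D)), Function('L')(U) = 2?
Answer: Rational(-2, 7) ≈ -0.28571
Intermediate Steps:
Function('f')(z, D) = Add(-4, Mul(D, z)) (Function('f')(z, D) = Add(-4, Add(Mul(Add(z, Mul(-1, z)), z), Mul(z, D))) = Add(-4, Add(Mul(0, z), Mul(D, z))) = Add(-4, Add(0, Mul(D, z))) = Add(-4, Mul(D, z)))
Function('O')(I, N) = Rational(7, 2) (Function('O')(I, N) = Add(Pow(2, -1), 3) = Add(Rational(1, 2), 3) = Rational(7, 2))
X = Rational(-7, 8) (X = Mul(Rational(-1, 4), Rational(7, 2)) = Rational(-7, 8) ≈ -0.87500)
Pow(Mul(Function('f')(Function('L')(2), 4), X), -1) = Pow(Mul(Add(-4, Mul(4, 2)), Rational(-7, 8)), -1) = Pow(Mul(Add(-4, 8), Rational(-7, 8)), -1) = Pow(Mul(4, Rational(-7, 8)), -1) = Pow(Rational(-7, 2), -1) = Rational(-2, 7)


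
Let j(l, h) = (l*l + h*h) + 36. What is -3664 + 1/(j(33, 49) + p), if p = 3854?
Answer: -27040319/7380 ≈ -3664.0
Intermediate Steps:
j(l, h) = 36 + h**2 + l**2 (j(l, h) = (l**2 + h**2) + 36 = (h**2 + l**2) + 36 = 36 + h**2 + l**2)
-3664 + 1/(j(33, 49) + p) = -3664 + 1/((36 + 49**2 + 33**2) + 3854) = -3664 + 1/((36 + 2401 + 1089) + 3854) = -3664 + 1/(3526 + 3854) = -3664 + 1/7380 = -27040319/7380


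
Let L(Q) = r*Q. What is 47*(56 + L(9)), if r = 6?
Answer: 5170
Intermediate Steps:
L(Q) = 6*Q
47*(56 + L(9)) = 47*(56 + 6*9) = 47*(56 + 54) = 47*110 = 5170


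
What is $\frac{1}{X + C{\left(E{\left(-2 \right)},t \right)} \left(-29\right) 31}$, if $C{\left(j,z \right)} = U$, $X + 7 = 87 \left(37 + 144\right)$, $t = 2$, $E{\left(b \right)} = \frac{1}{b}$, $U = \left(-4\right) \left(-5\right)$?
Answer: $- \frac{1}{2240} \approx -0.00044643$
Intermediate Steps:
$U = 20$
$X = 15740$ ($X = -7 + 87 \left(37 + 144\right) = -7 + 87 \cdot 181 = -7 + 15747 = 15740$)
$C{\left(j,z \right)} = 20$
$\frac{1}{X + C{\left(E{\left(-2 \right)},t \right)} \left(-29\right) 31} = \frac{1}{15740 + 20 \left(-29\right) 31} = \frac{1}{15740 - 17980} = \frac{1}{-2240} = - \frac{1}{2240}$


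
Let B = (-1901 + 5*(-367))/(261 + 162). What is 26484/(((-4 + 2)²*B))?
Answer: -2800683/3736 ≈ -749.65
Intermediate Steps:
B = -3736/423 (B = (-1901 - 1835)/423 = -3736*1/423 = -3736/423 ≈ -8.8322)
26484/(((-4 + 2)²*B)) = 26484/(((-4 + 2)²*(-3736/423))) = 26484/(((-2)²*(-3736/423))) = 26484/((4*(-3736/423))) = 26484/(-14944/423) = 26484*(-423/14944) = -2800683/3736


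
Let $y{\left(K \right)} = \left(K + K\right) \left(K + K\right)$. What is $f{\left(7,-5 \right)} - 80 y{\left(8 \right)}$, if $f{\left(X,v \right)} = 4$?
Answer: $-20476$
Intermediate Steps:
$y{\left(K \right)} = 4 K^{2}$ ($y{\left(K \right)} = 2 K 2 K = 4 K^{2}$)
$f{\left(7,-5 \right)} - 80 y{\left(8 \right)} = 4 - 80 \cdot 4 \cdot 8^{2} = 4 - 80 \cdot 4 \cdot 64 = 4 - 20480 = -20476$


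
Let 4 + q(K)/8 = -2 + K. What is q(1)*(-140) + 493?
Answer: 6093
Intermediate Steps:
q(K) = -48 + 8*K (q(K) = -32 + 8*(-2 + K) = -32 + (-16 + 8*K) = -48 + 8*K)
q(1)*(-140) + 493 = (-48 + 8*1)*(-140) + 493 = (-48 + 8)*(-140) + 493 = -40*(-140) + 493 = 5600 + 493 = 6093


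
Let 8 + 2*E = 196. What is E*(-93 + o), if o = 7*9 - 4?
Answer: -3196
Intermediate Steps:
E = 94 (E = -4 + (½)*196 = -4 + 98 = 94)
o = 59 (o = 63 - 4 = 59)
E*(-93 + o) = 94*(-93 + 59) = 94*(-34) = -3196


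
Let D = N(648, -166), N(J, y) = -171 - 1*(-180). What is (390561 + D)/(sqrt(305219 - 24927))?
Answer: 195285*sqrt(70073)/70073 ≈ 737.72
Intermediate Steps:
N(J, y) = 9 (N(J, y) = -171 + 180 = 9)
D = 9
(390561 + D)/(sqrt(305219 - 24927)) = (390561 + 9)/(sqrt(305219 - 24927)) = 390570/(sqrt(280292)) = 390570/((2*sqrt(70073))) = 390570*(sqrt(70073)/140146) = 195285*sqrt(70073)/70073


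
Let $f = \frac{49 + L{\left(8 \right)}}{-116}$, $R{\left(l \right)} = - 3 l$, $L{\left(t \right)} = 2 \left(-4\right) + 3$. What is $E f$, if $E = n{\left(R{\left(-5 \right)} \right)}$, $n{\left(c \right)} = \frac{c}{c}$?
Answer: $- \frac{11}{29} \approx -0.37931$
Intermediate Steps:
$L{\left(t \right)} = -5$ ($L{\left(t \right)} = -8 + 3 = -5$)
$f = - \frac{11}{29}$ ($f = \frac{49 - 5}{-116} = 44 \left(- \frac{1}{116}\right) = - \frac{11}{29} \approx -0.37931$)
$n{\left(c \right)} = 1$
$E = 1$
$E f = 1 \left(- \frac{11}{29}\right) = - \frac{11}{29}$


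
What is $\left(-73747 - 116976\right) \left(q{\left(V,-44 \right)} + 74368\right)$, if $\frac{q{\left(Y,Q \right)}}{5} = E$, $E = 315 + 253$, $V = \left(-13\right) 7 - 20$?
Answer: $-14725341384$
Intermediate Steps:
$V = -111$ ($V = -91 - 20 = -111$)
$E = 568$
$q{\left(Y,Q \right)} = 2840$ ($q{\left(Y,Q \right)} = 5 \cdot 568 = 2840$)
$\left(-73747 - 116976\right) \left(q{\left(V,-44 \right)} + 74368\right) = \left(-73747 - 116976\right) \left(2840 + 74368\right) = \left(-190723\right) 77208 = -14725341384$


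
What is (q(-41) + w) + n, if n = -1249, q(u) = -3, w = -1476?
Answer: -2728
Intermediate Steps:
(q(-41) + w) + n = (-3 - 1476) - 1249 = -1479 - 1249 = -2728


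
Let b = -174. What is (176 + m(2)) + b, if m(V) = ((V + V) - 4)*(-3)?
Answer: 2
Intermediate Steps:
m(V) = 12 - 6*V (m(V) = (2*V - 4)*(-3) = (-4 + 2*V)*(-3) = 12 - 6*V)
(176 + m(2)) + b = (176 + (12 - 6*2)) - 174 = (176 + (12 - 12)) - 174 = (176 + 0) - 174 = 176 - 174 = 2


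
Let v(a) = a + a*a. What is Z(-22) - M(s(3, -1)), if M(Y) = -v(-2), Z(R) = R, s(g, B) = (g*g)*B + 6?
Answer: -20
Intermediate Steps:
s(g, B) = 6 + B*g² (s(g, B) = g²*B + 6 = B*g² + 6 = 6 + B*g²)
v(a) = a + a²
M(Y) = -2 (M(Y) = -(-2)*(1 - 2) = -(-2)*(-1) = -1*2 = -2)
Z(-22) - M(s(3, -1)) = -22 - 1*(-2) = -22 + 2 = -20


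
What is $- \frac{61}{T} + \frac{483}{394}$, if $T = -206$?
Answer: $\frac{30883}{20291} \approx 1.522$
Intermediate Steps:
$- \frac{61}{T} + \frac{483}{394} = - \frac{61}{-206} + \frac{483}{394} = \left(-61\right) \left(- \frac{1}{206}\right) + 483 \cdot \frac{1}{394} = \frac{61}{206} + \frac{483}{394} = \frac{30883}{20291}$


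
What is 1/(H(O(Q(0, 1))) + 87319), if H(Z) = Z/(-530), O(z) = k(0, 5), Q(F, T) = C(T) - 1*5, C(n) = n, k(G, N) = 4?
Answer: 265/23139533 ≈ 1.1452e-5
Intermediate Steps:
Q(F, T) = -5 + T (Q(F, T) = T - 1*5 = T - 5 = -5 + T)
O(z) = 4
H(Z) = -Z/530 (H(Z) = Z*(-1/530) = -Z/530)
1/(H(O(Q(0, 1))) + 87319) = 1/(-1/530*4 + 87319) = 1/(-2/265 + 87319) = 1/(23139533/265) = 265/23139533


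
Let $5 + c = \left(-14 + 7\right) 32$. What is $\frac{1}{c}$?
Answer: $- \frac{1}{229} \approx -0.0043668$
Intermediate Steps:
$c = -229$ ($c = -5 + \left(-14 + 7\right) 32 = -5 - 224 = -229$)
$\frac{1}{c} = \frac{1}{-229} = - \frac{1}{229}$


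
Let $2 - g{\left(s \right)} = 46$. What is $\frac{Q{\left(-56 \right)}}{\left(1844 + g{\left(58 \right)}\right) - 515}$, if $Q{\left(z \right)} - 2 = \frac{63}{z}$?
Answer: $\frac{7}{10280} \approx 0.00068093$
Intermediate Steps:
$Q{\left(z \right)} = 2 + \frac{63}{z}$
$g{\left(s \right)} = -44$ ($g{\left(s \right)} = 2 - 46 = -44$)
$\frac{Q{\left(-56 \right)}}{\left(1844 + g{\left(58 \right)}\right) - 515} = \frac{2 + \frac{63}{-56}}{\left(1844 - 44\right) - 515} = \frac{2 + 63 \left(- \frac{1}{56}\right)}{1800 - 515} = \frac{2 - \frac{9}{8}}{1285} = \frac{7}{8} \cdot \frac{1}{1285} = \frac{7}{10280}$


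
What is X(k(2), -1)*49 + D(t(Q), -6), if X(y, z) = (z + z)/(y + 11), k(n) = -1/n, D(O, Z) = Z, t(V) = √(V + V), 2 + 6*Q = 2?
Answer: -46/3 ≈ -15.333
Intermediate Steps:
Q = 0 (Q = -⅓ + (⅙)*2 = -⅓ + ⅓ = 0)
t(V) = √2*√V (t(V) = √(2*V) = √2*√V)
X(y, z) = 2*z/(11 + y) (X(y, z) = (2*z)/(11 + y) = 2*z/(11 + y))
X(k(2), -1)*49 + D(t(Q), -6) = (2*(-1)/(11 - 1/2))*49 - 6 = (2*(-1)/(11 - 1*½))*49 - 6 = (2*(-1)/(11 - ½))*49 - 6 = (2*(-1)/(21/2))*49 - 6 = (2*(-1)*(2/21))*49 - 6 = -4/21*49 - 6 = -28/3 - 6 = -46/3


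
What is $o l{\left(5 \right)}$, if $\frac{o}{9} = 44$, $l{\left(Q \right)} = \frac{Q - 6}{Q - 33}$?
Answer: $\frac{99}{7} \approx 14.143$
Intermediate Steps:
$l{\left(Q \right)} = \frac{-6 + Q}{-33 + Q}$
$o = 396$ ($o = 9 \cdot 44 = 396$)
$o l{\left(5 \right)} = 396 \frac{-6 + 5}{-33 + 5} = 396 \frac{1}{-28} \left(-1\right) = 396 \left(\left(- \frac{1}{28}\right) \left(-1\right)\right) = 396 \cdot \frac{1}{28} = \frac{99}{7}$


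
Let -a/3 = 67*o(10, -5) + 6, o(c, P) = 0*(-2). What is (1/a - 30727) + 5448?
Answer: -455023/18 ≈ -25279.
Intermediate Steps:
o(c, P) = 0
a = -18 (a = -3*(67*0 + 6) = -3*(0 + 6) = -3*6 = -18)
(1/a - 30727) + 5448 = (1/(-18) - 30727) + 5448 = (-1/18 - 30727) + 5448 = -553087/18 + 5448 = -455023/18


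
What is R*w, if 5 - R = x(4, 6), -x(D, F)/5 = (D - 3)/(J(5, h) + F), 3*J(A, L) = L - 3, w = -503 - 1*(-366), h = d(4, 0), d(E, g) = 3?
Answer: -4795/6 ≈ -799.17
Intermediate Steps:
h = 3
w = -137 (w = -503 + 366 = -137)
J(A, L) = -1 + L/3 (J(A, L) = (L - 3)/3 = (-3 + L)/3 = -1 + L/3)
x(D, F) = -5*(-3 + D)/F (x(D, F) = -5*(D - 3)/((-1 + (1/3)*3) + F) = -5*(-3 + D)/((-1 + 1) + F) = -5*(-3 + D)/(0 + F) = -5*(-3 + D)/F)
R = 35/6 (R = 5 - 5*(3 - 1*4)/6 = 5 - 5*(3 - 4)/6 = 5 - 5*(-1)/6 = 5 - 1*(-5/6) = 5 + 5/6 = 35/6 ≈ 5.8333)
R*w = (35/6)*(-137) = -4795/6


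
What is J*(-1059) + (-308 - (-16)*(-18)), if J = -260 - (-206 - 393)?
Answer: -359597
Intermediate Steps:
J = 339 (J = -260 - 1*(-599) = -260 + 599 = 339)
J*(-1059) + (-308 - (-16)*(-18)) = 339*(-1059) + (-308 - (-16)*(-18)) = -359001 + (-308 - 1*288) = -359001 + (-308 - 288) = -359001 - 596 = -359597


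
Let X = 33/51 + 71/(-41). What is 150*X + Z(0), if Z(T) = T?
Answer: -113400/697 ≈ -162.70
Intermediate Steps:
X = -756/697 (X = 33*(1/51) + 71*(-1/41) = 11/17 - 71/41 = -756/697 ≈ -1.0846)
150*X + Z(0) = 150*(-756/697) + 0 = -113400/697 + 0 = -113400/697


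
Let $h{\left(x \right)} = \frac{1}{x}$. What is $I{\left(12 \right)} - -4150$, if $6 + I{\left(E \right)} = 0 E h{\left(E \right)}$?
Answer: $4144$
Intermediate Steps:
$I{\left(E \right)} = -6$ ($I{\left(E \right)} = -6 + \frac{0 E}{E} = -6 + \frac{0}{E} = -6 + 0 = -6$)
$I{\left(12 \right)} - -4150 = -6 - -4150 = -6 + 4150 = 4144$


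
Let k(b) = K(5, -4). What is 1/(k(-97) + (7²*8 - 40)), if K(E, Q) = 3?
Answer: 1/355 ≈ 0.0028169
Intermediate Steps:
k(b) = 3
1/(k(-97) + (7²*8 - 40)) = 1/(3 + (7²*8 - 40)) = 1/(3 + (49*8 - 40)) = 1/(3 + (392 - 40)) = 1/(3 + 352) = 1/355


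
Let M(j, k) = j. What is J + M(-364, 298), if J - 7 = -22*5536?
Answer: -122149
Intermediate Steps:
J = -121785 (J = 7 - 22*5536 = 7 - 121792 = -121785)
J + M(-364, 298) = -121785 - 364 = -122149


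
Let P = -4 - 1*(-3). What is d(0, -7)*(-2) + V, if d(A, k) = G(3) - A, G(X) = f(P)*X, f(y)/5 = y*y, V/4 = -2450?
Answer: -9830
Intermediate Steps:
V = -9800 (V = 4*(-2450) = -9800)
P = -1 (P = -4 + 3 = -1)
f(y) = 5*y**2 (f(y) = 5*(y*y) = 5*y**2)
G(X) = 5*X (G(X) = (5*(-1)**2)*X = (5*1)*X = 5*X)
d(A, k) = 15 - A (d(A, k) = 5*3 - A = 15 - A)
d(0, -7)*(-2) + V = (15 - 1*0)*(-2) - 9800 = (15 + 0)*(-2) - 9800 = 15*(-2) - 9800 = -30 - 9800 = -9830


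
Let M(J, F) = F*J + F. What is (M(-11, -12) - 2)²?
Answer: 13924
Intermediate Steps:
M(J, F) = F + F*J
(M(-11, -12) - 2)² = (-12*(1 - 11) - 2)² = (-12*(-10) - 2)² = (120 - 2)² = 118² = 13924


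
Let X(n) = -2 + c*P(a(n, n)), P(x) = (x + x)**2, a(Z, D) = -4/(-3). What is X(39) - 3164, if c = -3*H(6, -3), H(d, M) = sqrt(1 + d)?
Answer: -3166 - 64*sqrt(7)/3 ≈ -3222.4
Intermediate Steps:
a(Z, D) = 4/3 (a(Z, D) = -4*(-1/3) = 4/3)
P(x) = 4*x**2 (P(x) = (2*x)**2 = 4*x**2)
c = -3*sqrt(7) (c = -3*sqrt(1 + 6) = -3*sqrt(7) ≈ -7.9373)
X(n) = -2 - 64*sqrt(7)/3 (X(n) = -2 + (-3*sqrt(7))*(4*(4/3)**2) = -2 + (-3*sqrt(7))*(4*(16/9)) = -2 - 3*sqrt(7)*(64/9) = -2 - 64*sqrt(7)/3)
X(39) - 3164 = (-2 - 64*sqrt(7)/3) - 3164 = -3166 - 64*sqrt(7)/3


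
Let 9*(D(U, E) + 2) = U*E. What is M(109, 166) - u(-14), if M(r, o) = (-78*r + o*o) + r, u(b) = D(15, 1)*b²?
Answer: 57685/3 ≈ 19228.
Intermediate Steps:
D(U, E) = -2 + E*U/9 (D(U, E) = -2 + (U*E)/9 = -2 + (E*U)/9 = -2 + E*U/9)
u(b) = -b²/3 (u(b) = (-2 + (⅑)*1*15)*b² = (-2 + 5/3)*b² = -b²/3)
M(r, o) = o² - 77*r (M(r, o) = (-78*r + o²) + r = (o² - 78*r) + r = o² - 77*r)
M(109, 166) - u(-14) = (166² - 77*109) - (-1)*(-14)²/3 = (27556 - 8393) - (-1)*196/3 = 19163 - 1*(-196/3) = 19163 + 196/3 = 57685/3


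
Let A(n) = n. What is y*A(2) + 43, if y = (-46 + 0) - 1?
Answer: -51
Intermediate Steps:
y = -47 (y = -46 - 1 = -47)
y*A(2) + 43 = -47*2 + 43 = -94 + 43 = -51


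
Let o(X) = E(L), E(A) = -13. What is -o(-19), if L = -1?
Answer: 13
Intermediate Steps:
o(X) = -13
-o(-19) = -1*(-13) = 13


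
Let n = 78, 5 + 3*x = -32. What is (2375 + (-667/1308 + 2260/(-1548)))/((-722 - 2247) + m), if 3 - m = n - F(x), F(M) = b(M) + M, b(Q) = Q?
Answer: -400406117/517782264 ≈ -0.77331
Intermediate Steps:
x = -37/3 (x = -5/3 + (⅓)*(-32) = -5/3 - 32/3 = -37/3 ≈ -12.333)
F(M) = 2*M (F(M) = M + M = 2*M)
m = -299/3 (m = 3 - (78 - 2*(-37)/3) = 3 - (78 - 1*(-74/3)) = 3 - (78 + 74/3) = 3 - 1*308/3 = 3 - 308/3 = -299/3 ≈ -99.667)
(2375 + (-667/1308 + 2260/(-1548)))/((-722 - 2247) + m) = (2375 + (-667/1308 + 2260/(-1548)))/((-722 - 2247) - 299/3) = (2375 + (-667*1/1308 + 2260*(-1/1548)))/(-2969 - 299/3) = (2375 + (-667/1308 - 565/387))/(-9206/3) = (2375 - 332383/168732)*(-3/9206) = (400406117/168732)*(-3/9206) = -400406117/517782264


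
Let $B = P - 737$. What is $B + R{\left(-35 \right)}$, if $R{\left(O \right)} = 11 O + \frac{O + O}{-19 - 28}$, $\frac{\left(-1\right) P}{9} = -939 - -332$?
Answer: $\frac{204097}{47} \approx 4342.5$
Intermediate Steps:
$P = 5463$ ($P = - 9 \left(-939 - -332\right) = - 9 \left(-939 + 332\right) = \left(-9\right) \left(-607\right) = 5463$)
$R{\left(O \right)} = \frac{515 O}{47}$ ($R{\left(O \right)} = 11 O + \frac{2 O}{-47} = 11 O + 2 O \left(- \frac{1}{47}\right) = 11 O - \frac{2 O}{47} = \frac{515 O}{47}$)
$B = 4726$ ($B = 5463 - 737 = 4726$)
$B + R{\left(-35 \right)} = 4726 + \frac{515}{47} \left(-35\right) = 4726 - \frac{18025}{47} = \frac{204097}{47}$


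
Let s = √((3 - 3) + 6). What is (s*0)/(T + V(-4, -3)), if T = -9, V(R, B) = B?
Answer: 0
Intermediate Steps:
s = √6 (s = √(0 + 6) = √6 ≈ 2.4495)
(s*0)/(T + V(-4, -3)) = (√6*0)/(-9 - 3) = 0/(-12) = 0*(-1/12) = 0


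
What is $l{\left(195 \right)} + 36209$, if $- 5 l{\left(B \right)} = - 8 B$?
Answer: $36521$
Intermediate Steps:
$l{\left(B \right)} = \frac{8 B}{5}$ ($l{\left(B \right)} = - \frac{\left(-8\right) B}{5} = \frac{8 B}{5}$)
$l{\left(195 \right)} + 36209 = \frac{8}{5} \cdot 195 + 36209 = 312 + 36209 = 36521$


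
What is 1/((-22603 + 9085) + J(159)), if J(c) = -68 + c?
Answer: -1/13427 ≈ -7.4477e-5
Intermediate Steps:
1/((-22603 + 9085) + J(159)) = 1/((-22603 + 9085) + (-68 + 159)) = 1/(-13518 + 91) = 1/(-13427) = -1/13427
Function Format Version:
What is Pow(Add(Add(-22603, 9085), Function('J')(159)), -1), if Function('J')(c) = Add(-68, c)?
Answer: Rational(-1, 13427) ≈ -7.4477e-5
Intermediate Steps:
Pow(Add(Add(-22603, 9085), Function('J')(159)), -1) = Pow(Add(Add(-22603, 9085), Add(-68, 159)), -1) = Pow(Add(-13518, 91), -1) = Pow(-13427, -1) = Rational(-1, 13427)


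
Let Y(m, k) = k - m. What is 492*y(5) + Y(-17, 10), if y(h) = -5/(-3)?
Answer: 847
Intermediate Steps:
y(h) = 5/3 (y(h) = -5*(-1/3) = 5/3)
492*y(5) + Y(-17, 10) = 492*(5/3) + (10 - 1*(-17)) = 820 + (10 + 17) = 820 + 27 = 847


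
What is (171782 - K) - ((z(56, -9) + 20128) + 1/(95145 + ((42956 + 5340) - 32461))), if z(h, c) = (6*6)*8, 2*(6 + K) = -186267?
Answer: 27135220389/110980 ≈ 2.4451e+5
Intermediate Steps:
K = -186279/2 (K = -6 + (1/2)*(-186267) = -6 - 186267/2 = -186279/2 ≈ -93140.)
z(h, c) = 288 (z(h, c) = 36*8 = 288)
(171782 - K) - ((z(56, -9) + 20128) + 1/(95145 + ((42956 + 5340) - 32461))) = (171782 - 1*(-186279/2)) - ((288 + 20128) + 1/(95145 + ((42956 + 5340) - 32461))) = (171782 + 186279/2) - (20416 + 1/(95145 + (48296 - 32461))) = 529843/2 - (20416 + 1/(95145 + 15835)) = 529843/2 - (20416 + 1/110980) = 529843/2 - 1*2265767681/110980 = 529843/2 - 2265767681/110980 = 27135220389/110980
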